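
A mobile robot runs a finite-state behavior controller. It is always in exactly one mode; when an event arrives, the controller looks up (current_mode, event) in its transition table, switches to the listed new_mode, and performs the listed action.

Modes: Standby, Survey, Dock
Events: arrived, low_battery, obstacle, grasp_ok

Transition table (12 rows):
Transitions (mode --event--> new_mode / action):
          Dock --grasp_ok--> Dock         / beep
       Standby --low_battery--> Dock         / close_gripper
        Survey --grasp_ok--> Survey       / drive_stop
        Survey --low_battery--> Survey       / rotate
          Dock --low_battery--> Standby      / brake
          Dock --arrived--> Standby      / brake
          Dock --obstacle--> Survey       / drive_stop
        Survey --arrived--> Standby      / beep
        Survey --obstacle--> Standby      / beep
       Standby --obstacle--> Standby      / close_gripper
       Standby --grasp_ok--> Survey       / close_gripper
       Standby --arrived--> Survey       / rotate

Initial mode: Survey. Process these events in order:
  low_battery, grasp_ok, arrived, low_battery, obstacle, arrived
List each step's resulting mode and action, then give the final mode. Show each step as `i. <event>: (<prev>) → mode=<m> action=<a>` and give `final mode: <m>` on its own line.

1. low_battery: (Survey) → mode=Survey action=rotate
2. grasp_ok: (Survey) → mode=Survey action=drive_stop
3. arrived: (Survey) → mode=Standby action=beep
4. low_battery: (Standby) → mode=Dock action=close_gripper
5. obstacle: (Dock) → mode=Survey action=drive_stop
6. arrived: (Survey) → mode=Standby action=beep

final mode: Standby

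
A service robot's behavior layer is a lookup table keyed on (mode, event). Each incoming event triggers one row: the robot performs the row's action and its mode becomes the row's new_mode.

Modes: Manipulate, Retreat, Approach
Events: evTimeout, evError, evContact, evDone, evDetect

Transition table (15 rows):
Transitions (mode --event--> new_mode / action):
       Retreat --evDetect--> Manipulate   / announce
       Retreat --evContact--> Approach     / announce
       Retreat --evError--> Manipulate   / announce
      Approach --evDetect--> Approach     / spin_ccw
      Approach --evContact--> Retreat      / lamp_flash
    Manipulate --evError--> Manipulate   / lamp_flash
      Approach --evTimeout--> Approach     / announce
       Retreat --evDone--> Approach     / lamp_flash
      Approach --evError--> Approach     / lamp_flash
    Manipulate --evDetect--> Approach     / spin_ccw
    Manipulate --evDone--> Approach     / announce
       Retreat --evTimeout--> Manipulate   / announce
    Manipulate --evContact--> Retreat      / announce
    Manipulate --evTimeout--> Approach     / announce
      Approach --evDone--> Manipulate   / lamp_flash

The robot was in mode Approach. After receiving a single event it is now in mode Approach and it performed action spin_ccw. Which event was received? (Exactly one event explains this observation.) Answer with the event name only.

try evTimeout: (Approach, evTimeout) → (Approach, announce)
try evError: (Approach, evError) → (Approach, lamp_flash)
try evContact: (Approach, evContact) → (Retreat, lamp_flash)
try evDone: (Approach, evDone) → (Manipulate, lamp_flash)
try evDetect: (Approach, evDetect) → (Approach, spin_ccw)  ← matches

evDetect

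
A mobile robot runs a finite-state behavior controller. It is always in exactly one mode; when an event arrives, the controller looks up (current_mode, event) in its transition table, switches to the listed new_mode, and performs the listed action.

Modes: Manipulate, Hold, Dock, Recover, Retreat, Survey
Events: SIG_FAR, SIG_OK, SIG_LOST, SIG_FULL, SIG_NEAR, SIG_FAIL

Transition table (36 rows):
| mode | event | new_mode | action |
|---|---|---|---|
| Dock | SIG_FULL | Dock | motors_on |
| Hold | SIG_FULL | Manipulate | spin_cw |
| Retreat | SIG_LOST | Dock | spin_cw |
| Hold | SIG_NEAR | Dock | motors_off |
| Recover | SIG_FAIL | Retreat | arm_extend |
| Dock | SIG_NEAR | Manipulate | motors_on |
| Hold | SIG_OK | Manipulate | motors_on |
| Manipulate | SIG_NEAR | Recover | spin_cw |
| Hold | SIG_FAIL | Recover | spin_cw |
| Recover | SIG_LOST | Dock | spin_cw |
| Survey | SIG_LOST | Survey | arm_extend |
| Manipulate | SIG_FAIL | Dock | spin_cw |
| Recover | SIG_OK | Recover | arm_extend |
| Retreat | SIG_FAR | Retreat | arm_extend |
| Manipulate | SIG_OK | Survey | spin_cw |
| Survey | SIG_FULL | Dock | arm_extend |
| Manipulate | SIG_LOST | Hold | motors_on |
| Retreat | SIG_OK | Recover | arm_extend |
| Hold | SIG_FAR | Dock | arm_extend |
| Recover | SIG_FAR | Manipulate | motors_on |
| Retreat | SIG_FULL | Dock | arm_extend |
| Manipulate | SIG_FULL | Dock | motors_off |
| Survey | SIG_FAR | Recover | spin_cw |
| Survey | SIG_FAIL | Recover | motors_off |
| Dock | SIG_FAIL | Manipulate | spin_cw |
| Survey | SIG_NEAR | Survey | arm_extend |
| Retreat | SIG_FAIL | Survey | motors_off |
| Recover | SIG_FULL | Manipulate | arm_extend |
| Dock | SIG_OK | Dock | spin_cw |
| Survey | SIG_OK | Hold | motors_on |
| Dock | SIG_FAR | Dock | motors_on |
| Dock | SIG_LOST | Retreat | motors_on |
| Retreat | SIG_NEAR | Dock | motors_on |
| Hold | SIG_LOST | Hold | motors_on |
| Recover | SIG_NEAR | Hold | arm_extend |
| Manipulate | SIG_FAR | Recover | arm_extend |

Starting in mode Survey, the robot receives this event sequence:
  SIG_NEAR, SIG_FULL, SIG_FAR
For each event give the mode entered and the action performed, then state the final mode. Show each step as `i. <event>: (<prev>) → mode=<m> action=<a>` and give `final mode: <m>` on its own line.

1. SIG_NEAR: (Survey) → mode=Survey action=arm_extend
2. SIG_FULL: (Survey) → mode=Dock action=arm_extend
3. SIG_FAR: (Dock) → mode=Dock action=motors_on

final mode: Dock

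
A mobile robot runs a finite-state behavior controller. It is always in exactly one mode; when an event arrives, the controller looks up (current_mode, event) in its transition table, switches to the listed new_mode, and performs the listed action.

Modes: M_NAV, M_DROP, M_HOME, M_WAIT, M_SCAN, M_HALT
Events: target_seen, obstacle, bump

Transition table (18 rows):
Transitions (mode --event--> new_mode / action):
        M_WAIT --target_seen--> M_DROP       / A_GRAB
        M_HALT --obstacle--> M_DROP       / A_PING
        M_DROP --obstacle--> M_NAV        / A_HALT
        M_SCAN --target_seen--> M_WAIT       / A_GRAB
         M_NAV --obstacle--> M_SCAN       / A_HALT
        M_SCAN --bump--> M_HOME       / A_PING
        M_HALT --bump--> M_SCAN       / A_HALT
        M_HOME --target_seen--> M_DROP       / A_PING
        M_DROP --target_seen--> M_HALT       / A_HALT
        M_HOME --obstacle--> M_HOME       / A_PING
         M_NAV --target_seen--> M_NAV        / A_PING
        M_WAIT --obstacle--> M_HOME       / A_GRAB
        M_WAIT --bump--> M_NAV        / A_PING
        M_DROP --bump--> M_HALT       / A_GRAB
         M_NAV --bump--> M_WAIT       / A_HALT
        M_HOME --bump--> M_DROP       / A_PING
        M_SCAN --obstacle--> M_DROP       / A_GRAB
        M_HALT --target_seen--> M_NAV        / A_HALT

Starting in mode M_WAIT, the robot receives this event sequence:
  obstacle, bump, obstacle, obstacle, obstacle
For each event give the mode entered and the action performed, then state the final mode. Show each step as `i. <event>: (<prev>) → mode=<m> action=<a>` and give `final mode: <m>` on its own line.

1. obstacle: (M_WAIT) → mode=M_HOME action=A_GRAB
2. bump: (M_HOME) → mode=M_DROP action=A_PING
3. obstacle: (M_DROP) → mode=M_NAV action=A_HALT
4. obstacle: (M_NAV) → mode=M_SCAN action=A_HALT
5. obstacle: (M_SCAN) → mode=M_DROP action=A_GRAB

final mode: M_DROP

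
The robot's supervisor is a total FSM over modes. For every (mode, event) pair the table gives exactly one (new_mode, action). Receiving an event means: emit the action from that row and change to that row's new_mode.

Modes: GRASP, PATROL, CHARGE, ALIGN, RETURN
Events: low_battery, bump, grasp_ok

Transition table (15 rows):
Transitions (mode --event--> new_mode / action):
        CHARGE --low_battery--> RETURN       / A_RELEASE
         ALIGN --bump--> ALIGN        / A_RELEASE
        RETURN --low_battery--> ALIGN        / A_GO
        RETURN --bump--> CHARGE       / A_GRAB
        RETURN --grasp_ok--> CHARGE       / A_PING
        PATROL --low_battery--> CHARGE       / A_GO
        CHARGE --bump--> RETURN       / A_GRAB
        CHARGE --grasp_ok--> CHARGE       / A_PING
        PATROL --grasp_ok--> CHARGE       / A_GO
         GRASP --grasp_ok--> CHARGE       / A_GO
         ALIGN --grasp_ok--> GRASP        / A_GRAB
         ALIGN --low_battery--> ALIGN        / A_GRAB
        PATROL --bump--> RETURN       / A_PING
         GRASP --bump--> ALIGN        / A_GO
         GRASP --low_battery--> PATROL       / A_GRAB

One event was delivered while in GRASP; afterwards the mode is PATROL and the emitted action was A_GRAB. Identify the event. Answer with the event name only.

try low_battery: (GRASP, low_battery) → (PATROL, A_GRAB)  ← matches
try bump: (GRASP, bump) → (ALIGN, A_GO)
try grasp_ok: (GRASP, grasp_ok) → (CHARGE, A_GO)

low_battery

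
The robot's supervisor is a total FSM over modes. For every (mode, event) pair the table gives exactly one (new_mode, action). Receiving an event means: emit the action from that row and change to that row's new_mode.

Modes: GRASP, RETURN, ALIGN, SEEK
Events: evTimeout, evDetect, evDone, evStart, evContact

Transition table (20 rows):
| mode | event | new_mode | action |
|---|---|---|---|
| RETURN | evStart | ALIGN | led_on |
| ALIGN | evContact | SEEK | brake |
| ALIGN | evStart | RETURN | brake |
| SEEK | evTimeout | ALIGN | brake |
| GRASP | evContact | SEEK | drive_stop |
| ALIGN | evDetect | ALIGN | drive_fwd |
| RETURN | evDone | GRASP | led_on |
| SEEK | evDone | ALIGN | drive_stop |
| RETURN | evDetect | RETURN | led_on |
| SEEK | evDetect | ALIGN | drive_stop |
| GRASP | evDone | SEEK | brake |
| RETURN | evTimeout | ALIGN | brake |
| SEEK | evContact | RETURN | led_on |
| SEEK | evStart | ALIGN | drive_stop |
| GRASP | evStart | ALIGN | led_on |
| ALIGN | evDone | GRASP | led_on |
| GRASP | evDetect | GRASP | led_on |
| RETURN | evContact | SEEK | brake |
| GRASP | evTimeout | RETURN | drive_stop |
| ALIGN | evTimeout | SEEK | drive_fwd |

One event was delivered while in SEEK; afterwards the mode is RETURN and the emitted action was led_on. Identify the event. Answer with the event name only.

try evTimeout: (SEEK, evTimeout) → (ALIGN, brake)
try evDetect: (SEEK, evDetect) → (ALIGN, drive_stop)
try evDone: (SEEK, evDone) → (ALIGN, drive_stop)
try evStart: (SEEK, evStart) → (ALIGN, drive_stop)
try evContact: (SEEK, evContact) → (RETURN, led_on)  ← matches

evContact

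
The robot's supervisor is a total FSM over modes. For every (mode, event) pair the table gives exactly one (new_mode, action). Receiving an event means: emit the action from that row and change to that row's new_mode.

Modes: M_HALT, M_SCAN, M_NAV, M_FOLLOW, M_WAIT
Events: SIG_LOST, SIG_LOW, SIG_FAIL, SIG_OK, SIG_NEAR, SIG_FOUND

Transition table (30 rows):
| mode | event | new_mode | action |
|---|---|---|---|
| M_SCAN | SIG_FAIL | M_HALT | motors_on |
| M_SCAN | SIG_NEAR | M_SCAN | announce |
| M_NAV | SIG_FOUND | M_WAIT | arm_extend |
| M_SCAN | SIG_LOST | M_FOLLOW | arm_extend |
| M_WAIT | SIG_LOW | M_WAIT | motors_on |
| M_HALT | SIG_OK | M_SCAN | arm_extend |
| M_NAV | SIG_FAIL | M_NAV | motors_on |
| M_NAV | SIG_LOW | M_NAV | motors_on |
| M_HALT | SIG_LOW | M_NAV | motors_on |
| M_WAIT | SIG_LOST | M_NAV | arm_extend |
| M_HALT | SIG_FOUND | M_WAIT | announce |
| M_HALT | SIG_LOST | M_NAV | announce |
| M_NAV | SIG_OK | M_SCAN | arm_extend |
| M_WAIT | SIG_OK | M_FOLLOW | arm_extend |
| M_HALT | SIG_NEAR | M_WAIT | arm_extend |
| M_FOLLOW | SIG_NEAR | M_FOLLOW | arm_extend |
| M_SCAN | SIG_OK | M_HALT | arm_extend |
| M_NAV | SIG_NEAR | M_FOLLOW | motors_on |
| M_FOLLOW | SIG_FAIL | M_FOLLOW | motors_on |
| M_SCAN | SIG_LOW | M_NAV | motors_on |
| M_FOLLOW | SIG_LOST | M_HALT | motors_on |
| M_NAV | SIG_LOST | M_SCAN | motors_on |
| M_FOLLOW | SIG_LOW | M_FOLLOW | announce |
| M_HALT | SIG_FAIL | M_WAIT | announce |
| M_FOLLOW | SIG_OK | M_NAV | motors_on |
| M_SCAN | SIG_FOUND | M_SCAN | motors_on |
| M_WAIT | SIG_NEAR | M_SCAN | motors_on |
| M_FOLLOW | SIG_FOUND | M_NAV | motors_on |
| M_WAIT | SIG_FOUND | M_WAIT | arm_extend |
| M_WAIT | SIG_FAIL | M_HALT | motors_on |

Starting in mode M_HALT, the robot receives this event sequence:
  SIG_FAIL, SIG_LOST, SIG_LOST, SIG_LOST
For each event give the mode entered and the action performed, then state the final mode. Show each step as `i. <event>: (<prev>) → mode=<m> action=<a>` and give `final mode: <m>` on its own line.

final mode: M_FOLLOW

1. SIG_FAIL: (M_HALT) → mode=M_WAIT action=announce
2. SIG_LOST: (M_WAIT) → mode=M_NAV action=arm_extend
3. SIG_LOST: (M_NAV) → mode=M_SCAN action=motors_on
4. SIG_LOST: (M_SCAN) → mode=M_FOLLOW action=arm_extend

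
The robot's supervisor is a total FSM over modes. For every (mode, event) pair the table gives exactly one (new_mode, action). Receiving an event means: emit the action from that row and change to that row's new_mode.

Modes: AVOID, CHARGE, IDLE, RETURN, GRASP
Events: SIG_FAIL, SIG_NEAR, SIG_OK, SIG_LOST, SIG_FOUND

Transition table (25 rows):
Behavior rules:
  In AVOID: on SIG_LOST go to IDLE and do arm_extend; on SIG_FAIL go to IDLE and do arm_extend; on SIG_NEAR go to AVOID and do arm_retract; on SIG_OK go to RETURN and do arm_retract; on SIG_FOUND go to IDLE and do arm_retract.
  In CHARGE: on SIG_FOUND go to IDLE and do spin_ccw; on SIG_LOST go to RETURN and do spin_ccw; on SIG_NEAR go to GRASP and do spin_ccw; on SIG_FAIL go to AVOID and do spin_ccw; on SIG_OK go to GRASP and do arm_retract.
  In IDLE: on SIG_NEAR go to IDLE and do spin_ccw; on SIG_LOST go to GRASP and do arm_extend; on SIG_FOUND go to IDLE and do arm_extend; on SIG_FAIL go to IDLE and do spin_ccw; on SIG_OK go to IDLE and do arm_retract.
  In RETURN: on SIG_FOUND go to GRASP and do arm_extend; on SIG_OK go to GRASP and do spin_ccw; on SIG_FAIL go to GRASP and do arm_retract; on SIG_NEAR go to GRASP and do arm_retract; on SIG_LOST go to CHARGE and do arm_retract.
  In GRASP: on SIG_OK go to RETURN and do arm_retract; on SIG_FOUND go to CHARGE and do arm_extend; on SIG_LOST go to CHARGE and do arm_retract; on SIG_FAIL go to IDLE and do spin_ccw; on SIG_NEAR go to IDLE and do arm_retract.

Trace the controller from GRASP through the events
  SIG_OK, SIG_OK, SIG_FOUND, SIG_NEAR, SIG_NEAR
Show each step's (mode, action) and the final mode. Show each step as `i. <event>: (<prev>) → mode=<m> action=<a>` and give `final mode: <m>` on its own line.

1. SIG_OK: (GRASP) → mode=RETURN action=arm_retract
2. SIG_OK: (RETURN) → mode=GRASP action=spin_ccw
3. SIG_FOUND: (GRASP) → mode=CHARGE action=arm_extend
4. SIG_NEAR: (CHARGE) → mode=GRASP action=spin_ccw
5. SIG_NEAR: (GRASP) → mode=IDLE action=arm_retract

final mode: IDLE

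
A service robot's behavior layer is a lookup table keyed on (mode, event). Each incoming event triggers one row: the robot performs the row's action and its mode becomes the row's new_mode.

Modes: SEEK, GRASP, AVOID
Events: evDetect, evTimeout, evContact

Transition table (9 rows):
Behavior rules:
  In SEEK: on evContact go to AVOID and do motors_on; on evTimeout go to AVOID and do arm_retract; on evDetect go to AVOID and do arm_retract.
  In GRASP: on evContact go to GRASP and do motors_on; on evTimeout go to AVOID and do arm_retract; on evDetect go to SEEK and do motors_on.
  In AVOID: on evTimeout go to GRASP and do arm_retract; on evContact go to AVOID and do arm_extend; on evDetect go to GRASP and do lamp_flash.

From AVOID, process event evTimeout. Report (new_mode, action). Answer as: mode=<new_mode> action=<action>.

mode=GRASP action=arm_retract

current mode = AVOID; filter table to that mode:
  (AVOID, evTimeout) → (GRASP, arm_retract)  ← event matches
  (AVOID, evContact) → (AVOID, arm_extend)
  (AVOID, evDetect) → (GRASP, lamp_flash)
event = evTimeout selects (GRASP, arm_retract)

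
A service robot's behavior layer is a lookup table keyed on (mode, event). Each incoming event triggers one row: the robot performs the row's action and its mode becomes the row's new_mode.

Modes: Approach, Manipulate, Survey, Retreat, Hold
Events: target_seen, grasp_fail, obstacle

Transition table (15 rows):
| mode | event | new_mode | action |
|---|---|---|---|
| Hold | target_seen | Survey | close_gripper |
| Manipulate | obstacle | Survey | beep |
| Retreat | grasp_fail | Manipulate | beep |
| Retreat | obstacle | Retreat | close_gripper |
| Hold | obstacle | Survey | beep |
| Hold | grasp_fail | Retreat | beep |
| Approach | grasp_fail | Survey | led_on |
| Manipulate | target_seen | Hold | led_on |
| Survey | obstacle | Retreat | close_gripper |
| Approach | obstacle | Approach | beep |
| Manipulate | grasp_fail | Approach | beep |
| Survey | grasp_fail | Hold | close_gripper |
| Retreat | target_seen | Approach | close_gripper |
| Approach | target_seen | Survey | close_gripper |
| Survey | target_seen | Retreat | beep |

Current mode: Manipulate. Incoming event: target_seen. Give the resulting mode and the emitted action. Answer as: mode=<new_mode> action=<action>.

mode=Hold action=led_on

current mode = Manipulate; filter table to that mode:
  (Manipulate, obstacle) → (Survey, beep)
  (Manipulate, target_seen) → (Hold, led_on)  ← event matches
  (Manipulate, grasp_fail) → (Approach, beep)
event = target_seen selects (Hold, led_on)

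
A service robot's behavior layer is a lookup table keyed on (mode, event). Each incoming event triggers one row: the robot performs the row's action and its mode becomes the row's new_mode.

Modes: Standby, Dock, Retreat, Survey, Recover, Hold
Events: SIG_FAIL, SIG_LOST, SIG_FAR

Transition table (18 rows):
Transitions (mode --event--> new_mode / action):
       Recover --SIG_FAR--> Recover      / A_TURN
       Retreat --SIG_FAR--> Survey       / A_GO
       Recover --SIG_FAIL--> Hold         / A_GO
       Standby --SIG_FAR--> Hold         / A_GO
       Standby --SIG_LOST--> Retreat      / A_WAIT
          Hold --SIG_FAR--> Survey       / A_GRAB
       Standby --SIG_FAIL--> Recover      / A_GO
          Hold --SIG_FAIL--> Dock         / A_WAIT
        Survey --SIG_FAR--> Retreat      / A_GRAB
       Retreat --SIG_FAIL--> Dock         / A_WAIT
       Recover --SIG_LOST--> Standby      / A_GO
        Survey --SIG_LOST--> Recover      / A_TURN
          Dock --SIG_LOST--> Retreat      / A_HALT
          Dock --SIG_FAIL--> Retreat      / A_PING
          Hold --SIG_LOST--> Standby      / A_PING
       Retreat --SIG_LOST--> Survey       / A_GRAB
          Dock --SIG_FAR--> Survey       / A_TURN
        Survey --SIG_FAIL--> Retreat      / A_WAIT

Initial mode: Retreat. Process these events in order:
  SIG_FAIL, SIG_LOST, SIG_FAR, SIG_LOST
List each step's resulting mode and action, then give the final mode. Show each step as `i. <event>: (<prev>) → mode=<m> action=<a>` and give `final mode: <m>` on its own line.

final mode: Recover

1. SIG_FAIL: (Retreat) → mode=Dock action=A_WAIT
2. SIG_LOST: (Dock) → mode=Retreat action=A_HALT
3. SIG_FAR: (Retreat) → mode=Survey action=A_GO
4. SIG_LOST: (Survey) → mode=Recover action=A_TURN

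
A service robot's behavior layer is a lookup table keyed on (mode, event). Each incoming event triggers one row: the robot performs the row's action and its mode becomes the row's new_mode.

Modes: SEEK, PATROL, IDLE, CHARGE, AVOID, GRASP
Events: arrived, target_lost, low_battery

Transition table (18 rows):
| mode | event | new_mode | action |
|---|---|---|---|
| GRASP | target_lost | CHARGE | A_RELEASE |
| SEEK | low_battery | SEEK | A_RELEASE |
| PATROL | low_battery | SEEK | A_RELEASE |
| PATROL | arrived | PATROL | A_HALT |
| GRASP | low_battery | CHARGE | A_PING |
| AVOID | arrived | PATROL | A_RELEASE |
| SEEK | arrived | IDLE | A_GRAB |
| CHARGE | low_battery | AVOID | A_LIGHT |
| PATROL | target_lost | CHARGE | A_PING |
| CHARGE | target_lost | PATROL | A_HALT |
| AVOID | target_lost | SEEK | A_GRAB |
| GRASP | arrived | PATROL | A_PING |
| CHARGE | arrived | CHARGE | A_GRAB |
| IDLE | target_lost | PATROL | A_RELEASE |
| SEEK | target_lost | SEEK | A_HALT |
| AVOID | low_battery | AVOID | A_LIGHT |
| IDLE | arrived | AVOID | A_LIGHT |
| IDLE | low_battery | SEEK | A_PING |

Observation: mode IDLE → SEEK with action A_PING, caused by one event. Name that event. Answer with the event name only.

low_battery

try arrived: (IDLE, arrived) → (AVOID, A_LIGHT)
try target_lost: (IDLE, target_lost) → (PATROL, A_RELEASE)
try low_battery: (IDLE, low_battery) → (SEEK, A_PING)  ← matches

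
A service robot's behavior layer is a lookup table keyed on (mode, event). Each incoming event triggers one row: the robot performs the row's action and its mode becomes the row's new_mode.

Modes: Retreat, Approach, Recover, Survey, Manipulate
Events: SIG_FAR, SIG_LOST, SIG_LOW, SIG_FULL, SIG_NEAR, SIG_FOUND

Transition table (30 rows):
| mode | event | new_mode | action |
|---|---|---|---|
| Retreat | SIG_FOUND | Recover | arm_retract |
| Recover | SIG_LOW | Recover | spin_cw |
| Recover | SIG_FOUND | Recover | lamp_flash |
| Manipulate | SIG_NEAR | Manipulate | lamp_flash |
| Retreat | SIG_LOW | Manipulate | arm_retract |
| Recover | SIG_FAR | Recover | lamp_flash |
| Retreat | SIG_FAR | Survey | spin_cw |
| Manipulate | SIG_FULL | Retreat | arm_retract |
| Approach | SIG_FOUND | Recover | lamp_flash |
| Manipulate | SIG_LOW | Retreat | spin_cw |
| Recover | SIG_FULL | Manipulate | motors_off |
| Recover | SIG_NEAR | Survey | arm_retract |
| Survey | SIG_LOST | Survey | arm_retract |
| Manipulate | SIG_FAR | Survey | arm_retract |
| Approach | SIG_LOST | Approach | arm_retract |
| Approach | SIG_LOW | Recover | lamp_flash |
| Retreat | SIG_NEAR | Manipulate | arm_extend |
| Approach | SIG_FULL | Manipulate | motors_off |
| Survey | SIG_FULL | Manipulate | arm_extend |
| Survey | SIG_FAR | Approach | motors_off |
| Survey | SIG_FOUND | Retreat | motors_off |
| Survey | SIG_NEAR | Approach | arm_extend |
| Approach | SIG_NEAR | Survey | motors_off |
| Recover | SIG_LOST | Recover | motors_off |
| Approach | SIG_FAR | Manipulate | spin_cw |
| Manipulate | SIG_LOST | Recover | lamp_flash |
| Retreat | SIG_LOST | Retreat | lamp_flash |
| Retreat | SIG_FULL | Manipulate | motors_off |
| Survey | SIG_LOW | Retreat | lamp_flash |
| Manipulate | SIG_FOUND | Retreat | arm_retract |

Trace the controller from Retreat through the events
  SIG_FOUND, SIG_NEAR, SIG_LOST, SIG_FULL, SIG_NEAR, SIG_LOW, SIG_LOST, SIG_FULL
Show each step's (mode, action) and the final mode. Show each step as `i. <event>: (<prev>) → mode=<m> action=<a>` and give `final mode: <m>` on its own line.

1. SIG_FOUND: (Retreat) → mode=Recover action=arm_retract
2. SIG_NEAR: (Recover) → mode=Survey action=arm_retract
3. SIG_LOST: (Survey) → mode=Survey action=arm_retract
4. SIG_FULL: (Survey) → mode=Manipulate action=arm_extend
5. SIG_NEAR: (Manipulate) → mode=Manipulate action=lamp_flash
6. SIG_LOW: (Manipulate) → mode=Retreat action=spin_cw
7. SIG_LOST: (Retreat) → mode=Retreat action=lamp_flash
8. SIG_FULL: (Retreat) → mode=Manipulate action=motors_off

final mode: Manipulate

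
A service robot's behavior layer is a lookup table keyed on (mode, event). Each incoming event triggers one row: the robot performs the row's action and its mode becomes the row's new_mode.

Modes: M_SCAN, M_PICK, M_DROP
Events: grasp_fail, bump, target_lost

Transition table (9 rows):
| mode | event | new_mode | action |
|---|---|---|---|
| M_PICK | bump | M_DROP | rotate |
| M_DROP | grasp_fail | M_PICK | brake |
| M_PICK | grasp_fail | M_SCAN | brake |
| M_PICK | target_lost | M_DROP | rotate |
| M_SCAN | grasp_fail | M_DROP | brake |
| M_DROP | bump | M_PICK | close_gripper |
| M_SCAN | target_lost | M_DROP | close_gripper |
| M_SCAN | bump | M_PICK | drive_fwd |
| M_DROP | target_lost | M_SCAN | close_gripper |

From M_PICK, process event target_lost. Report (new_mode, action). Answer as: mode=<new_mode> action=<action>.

current mode = M_PICK; filter table to that mode:
  (M_PICK, bump) → (M_DROP, rotate)
  (M_PICK, grasp_fail) → (M_SCAN, brake)
  (M_PICK, target_lost) → (M_DROP, rotate)  ← event matches
event = target_lost selects (M_DROP, rotate)

mode=M_DROP action=rotate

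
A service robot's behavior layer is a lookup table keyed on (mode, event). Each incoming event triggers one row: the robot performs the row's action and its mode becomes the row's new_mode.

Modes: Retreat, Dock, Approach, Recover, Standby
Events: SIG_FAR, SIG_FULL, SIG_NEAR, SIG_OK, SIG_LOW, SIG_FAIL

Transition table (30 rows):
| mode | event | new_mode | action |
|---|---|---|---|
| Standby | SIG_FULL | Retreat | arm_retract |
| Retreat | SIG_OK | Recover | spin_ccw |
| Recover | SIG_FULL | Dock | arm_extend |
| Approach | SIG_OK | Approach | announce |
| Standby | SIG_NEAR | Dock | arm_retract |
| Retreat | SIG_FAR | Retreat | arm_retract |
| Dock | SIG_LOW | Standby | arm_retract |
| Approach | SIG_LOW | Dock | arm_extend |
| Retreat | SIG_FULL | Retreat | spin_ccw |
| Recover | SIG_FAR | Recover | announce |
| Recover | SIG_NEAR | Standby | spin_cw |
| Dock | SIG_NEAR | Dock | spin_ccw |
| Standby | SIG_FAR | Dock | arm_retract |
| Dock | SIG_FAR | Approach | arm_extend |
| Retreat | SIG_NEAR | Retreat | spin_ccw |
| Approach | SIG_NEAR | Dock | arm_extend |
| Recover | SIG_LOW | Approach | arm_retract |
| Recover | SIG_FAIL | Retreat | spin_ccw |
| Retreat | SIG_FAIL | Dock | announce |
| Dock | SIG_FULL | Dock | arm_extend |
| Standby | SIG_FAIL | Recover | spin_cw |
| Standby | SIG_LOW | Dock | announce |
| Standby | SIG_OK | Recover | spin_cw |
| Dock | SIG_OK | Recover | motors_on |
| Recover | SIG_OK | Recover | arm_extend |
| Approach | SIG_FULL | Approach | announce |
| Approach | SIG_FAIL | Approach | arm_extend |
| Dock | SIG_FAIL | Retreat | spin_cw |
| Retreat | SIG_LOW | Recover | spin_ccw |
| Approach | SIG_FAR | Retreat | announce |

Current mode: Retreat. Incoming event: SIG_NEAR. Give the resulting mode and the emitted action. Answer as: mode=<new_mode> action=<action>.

current mode = Retreat; filter table to that mode:
  (Retreat, SIG_OK) → (Recover, spin_ccw)
  (Retreat, SIG_FAR) → (Retreat, arm_retract)
  (Retreat, SIG_FULL) → (Retreat, spin_ccw)
  (Retreat, SIG_NEAR) → (Retreat, spin_ccw)  ← event matches
  (Retreat, SIG_FAIL) → (Dock, announce)
  (Retreat, SIG_LOW) → (Recover, spin_ccw)
event = SIG_NEAR selects (Retreat, spin_ccw)

mode=Retreat action=spin_ccw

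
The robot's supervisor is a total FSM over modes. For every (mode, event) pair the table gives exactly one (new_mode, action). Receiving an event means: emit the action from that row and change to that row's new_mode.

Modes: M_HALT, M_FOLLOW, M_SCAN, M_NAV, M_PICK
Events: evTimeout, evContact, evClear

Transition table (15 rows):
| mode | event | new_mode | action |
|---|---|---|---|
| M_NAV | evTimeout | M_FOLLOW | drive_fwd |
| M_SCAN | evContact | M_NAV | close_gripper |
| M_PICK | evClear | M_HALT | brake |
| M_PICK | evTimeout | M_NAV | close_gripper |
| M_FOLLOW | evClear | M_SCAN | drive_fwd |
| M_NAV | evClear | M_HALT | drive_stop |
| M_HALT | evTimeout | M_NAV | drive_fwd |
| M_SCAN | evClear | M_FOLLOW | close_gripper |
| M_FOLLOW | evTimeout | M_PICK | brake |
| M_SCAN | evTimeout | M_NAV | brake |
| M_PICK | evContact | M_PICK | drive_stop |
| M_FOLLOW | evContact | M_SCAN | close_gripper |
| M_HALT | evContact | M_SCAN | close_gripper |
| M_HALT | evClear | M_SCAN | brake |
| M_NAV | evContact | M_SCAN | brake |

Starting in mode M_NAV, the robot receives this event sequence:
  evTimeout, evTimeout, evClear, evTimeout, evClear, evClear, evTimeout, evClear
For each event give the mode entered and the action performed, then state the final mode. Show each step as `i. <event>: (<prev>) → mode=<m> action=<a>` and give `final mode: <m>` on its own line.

final mode: M_HALT

1. evTimeout: (M_NAV) → mode=M_FOLLOW action=drive_fwd
2. evTimeout: (M_FOLLOW) → mode=M_PICK action=brake
3. evClear: (M_PICK) → mode=M_HALT action=brake
4. evTimeout: (M_HALT) → mode=M_NAV action=drive_fwd
5. evClear: (M_NAV) → mode=M_HALT action=drive_stop
6. evClear: (M_HALT) → mode=M_SCAN action=brake
7. evTimeout: (M_SCAN) → mode=M_NAV action=brake
8. evClear: (M_NAV) → mode=M_HALT action=drive_stop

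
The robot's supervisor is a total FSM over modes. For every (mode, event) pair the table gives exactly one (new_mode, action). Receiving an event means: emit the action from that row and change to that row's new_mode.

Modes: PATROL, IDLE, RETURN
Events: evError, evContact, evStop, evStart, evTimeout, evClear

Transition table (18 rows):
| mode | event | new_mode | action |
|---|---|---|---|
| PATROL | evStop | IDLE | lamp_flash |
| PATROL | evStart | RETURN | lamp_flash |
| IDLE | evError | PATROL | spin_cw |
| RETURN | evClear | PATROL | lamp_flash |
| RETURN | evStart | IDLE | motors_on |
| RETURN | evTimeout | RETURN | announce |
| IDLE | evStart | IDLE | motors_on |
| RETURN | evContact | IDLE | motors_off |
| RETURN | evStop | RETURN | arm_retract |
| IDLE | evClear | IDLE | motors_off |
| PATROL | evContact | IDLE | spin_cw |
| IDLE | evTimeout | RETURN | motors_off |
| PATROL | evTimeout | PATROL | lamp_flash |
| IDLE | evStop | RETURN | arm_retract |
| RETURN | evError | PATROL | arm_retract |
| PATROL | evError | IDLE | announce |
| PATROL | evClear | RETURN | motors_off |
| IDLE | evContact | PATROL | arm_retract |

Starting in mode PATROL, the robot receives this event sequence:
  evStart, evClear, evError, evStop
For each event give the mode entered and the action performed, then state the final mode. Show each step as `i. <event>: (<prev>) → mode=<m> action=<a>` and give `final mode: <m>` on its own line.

final mode: RETURN

1. evStart: (PATROL) → mode=RETURN action=lamp_flash
2. evClear: (RETURN) → mode=PATROL action=lamp_flash
3. evError: (PATROL) → mode=IDLE action=announce
4. evStop: (IDLE) → mode=RETURN action=arm_retract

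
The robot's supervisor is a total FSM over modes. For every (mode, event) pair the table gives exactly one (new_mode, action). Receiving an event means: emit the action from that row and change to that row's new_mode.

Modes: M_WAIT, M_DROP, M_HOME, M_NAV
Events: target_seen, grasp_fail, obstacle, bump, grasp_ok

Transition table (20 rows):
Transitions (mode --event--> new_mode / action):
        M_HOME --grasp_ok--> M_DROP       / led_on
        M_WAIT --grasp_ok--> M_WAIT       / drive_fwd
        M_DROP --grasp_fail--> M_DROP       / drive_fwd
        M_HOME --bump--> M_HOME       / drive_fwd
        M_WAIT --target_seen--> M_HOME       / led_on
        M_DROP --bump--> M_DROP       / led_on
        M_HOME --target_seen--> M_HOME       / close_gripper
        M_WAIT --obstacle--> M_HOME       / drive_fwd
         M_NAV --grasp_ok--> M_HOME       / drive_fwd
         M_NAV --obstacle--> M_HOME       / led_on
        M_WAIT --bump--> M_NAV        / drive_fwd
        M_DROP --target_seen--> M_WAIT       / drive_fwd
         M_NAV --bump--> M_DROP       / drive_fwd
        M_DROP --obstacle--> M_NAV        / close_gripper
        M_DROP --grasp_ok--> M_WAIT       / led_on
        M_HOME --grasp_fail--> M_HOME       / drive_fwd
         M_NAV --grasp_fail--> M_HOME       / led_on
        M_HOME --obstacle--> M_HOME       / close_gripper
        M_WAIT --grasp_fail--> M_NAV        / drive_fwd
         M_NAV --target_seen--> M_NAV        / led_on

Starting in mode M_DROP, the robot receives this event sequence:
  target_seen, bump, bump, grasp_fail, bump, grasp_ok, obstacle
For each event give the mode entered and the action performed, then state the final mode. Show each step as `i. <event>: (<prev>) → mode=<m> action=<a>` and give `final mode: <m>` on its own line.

final mode: M_HOME

1. target_seen: (M_DROP) → mode=M_WAIT action=drive_fwd
2. bump: (M_WAIT) → mode=M_NAV action=drive_fwd
3. bump: (M_NAV) → mode=M_DROP action=drive_fwd
4. grasp_fail: (M_DROP) → mode=M_DROP action=drive_fwd
5. bump: (M_DROP) → mode=M_DROP action=led_on
6. grasp_ok: (M_DROP) → mode=M_WAIT action=led_on
7. obstacle: (M_WAIT) → mode=M_HOME action=drive_fwd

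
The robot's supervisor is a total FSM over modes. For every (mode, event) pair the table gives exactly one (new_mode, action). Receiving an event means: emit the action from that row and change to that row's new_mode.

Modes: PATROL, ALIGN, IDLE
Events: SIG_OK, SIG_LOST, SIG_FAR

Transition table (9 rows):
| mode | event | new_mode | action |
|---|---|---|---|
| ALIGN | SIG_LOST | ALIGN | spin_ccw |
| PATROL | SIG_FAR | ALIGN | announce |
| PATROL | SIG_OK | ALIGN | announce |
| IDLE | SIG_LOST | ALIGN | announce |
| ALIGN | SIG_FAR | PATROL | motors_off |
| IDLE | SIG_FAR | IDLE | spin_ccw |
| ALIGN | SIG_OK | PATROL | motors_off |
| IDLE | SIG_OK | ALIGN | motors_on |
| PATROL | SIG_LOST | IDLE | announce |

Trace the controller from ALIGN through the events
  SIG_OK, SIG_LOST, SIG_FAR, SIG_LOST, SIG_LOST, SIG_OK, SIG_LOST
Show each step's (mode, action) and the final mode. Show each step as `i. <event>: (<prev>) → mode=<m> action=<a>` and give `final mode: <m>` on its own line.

final mode: IDLE

1. SIG_OK: (ALIGN) → mode=PATROL action=motors_off
2. SIG_LOST: (PATROL) → mode=IDLE action=announce
3. SIG_FAR: (IDLE) → mode=IDLE action=spin_ccw
4. SIG_LOST: (IDLE) → mode=ALIGN action=announce
5. SIG_LOST: (ALIGN) → mode=ALIGN action=spin_ccw
6. SIG_OK: (ALIGN) → mode=PATROL action=motors_off
7. SIG_LOST: (PATROL) → mode=IDLE action=announce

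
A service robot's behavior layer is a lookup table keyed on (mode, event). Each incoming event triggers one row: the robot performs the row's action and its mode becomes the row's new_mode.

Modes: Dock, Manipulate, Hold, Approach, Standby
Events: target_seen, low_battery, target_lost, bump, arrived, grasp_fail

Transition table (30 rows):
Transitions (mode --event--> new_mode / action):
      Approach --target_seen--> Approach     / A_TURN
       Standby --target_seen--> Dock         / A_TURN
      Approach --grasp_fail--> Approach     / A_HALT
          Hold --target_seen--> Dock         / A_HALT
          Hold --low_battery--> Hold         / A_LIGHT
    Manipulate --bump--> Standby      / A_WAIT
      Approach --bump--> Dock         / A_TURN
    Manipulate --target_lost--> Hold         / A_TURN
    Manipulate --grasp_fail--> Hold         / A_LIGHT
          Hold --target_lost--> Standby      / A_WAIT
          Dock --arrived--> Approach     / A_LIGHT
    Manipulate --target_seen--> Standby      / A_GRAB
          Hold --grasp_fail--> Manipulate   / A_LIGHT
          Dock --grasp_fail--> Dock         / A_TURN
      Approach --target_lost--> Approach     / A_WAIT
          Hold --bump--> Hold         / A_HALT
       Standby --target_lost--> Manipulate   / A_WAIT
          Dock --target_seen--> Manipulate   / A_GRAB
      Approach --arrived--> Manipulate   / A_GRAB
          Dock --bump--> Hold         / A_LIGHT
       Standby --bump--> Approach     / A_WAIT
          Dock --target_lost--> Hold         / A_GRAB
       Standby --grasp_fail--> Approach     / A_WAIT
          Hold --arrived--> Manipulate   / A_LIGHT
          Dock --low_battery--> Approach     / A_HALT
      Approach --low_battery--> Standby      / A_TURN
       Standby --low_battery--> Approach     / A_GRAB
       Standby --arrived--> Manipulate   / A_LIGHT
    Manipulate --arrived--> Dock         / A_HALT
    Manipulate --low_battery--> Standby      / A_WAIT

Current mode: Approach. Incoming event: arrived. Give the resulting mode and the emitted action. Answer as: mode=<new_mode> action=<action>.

current mode = Approach; filter table to that mode:
  (Approach, target_seen) → (Approach, A_TURN)
  (Approach, grasp_fail) → (Approach, A_HALT)
  (Approach, bump) → (Dock, A_TURN)
  (Approach, target_lost) → (Approach, A_WAIT)
  (Approach, arrived) → (Manipulate, A_GRAB)  ← event matches
  (Approach, low_battery) → (Standby, A_TURN)
event = arrived selects (Manipulate, A_GRAB)

mode=Manipulate action=A_GRAB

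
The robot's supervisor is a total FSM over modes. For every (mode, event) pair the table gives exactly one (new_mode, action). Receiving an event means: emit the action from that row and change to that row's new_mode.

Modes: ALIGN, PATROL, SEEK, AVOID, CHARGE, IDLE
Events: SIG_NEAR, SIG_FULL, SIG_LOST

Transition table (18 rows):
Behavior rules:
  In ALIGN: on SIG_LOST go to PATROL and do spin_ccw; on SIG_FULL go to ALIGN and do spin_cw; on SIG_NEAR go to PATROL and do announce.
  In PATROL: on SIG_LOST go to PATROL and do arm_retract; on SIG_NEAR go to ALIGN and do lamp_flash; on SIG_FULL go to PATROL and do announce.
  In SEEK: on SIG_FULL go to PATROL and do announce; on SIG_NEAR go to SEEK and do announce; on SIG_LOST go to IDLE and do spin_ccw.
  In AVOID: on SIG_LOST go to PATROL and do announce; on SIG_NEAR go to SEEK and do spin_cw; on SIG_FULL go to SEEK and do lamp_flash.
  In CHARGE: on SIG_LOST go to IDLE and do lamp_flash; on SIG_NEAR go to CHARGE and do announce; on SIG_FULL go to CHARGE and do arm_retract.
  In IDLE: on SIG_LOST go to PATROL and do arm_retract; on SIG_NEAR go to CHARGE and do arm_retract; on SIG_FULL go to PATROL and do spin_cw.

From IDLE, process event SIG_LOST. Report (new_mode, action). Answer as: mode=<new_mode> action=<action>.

mode=PATROL action=arm_retract

current mode = IDLE; filter table to that mode:
  (IDLE, SIG_LOST) → (PATROL, arm_retract)  ← event matches
  (IDLE, SIG_NEAR) → (CHARGE, arm_retract)
  (IDLE, SIG_FULL) → (PATROL, spin_cw)
event = SIG_LOST selects (PATROL, arm_retract)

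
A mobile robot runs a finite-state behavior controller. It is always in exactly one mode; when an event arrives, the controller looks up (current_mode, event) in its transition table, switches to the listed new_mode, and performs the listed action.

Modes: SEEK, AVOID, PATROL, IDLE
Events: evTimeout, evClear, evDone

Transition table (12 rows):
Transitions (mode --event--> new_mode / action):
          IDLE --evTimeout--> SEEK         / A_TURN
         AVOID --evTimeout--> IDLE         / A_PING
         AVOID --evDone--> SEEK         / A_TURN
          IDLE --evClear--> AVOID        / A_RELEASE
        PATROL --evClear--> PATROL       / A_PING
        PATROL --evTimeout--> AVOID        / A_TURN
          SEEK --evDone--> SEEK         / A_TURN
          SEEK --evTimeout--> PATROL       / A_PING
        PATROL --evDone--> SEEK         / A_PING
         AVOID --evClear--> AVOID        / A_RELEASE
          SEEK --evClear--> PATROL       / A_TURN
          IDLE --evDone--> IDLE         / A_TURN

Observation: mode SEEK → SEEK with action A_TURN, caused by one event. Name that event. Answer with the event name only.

evDone

try evTimeout: (SEEK, evTimeout) → (PATROL, A_PING)
try evClear: (SEEK, evClear) → (PATROL, A_TURN)
try evDone: (SEEK, evDone) → (SEEK, A_TURN)  ← matches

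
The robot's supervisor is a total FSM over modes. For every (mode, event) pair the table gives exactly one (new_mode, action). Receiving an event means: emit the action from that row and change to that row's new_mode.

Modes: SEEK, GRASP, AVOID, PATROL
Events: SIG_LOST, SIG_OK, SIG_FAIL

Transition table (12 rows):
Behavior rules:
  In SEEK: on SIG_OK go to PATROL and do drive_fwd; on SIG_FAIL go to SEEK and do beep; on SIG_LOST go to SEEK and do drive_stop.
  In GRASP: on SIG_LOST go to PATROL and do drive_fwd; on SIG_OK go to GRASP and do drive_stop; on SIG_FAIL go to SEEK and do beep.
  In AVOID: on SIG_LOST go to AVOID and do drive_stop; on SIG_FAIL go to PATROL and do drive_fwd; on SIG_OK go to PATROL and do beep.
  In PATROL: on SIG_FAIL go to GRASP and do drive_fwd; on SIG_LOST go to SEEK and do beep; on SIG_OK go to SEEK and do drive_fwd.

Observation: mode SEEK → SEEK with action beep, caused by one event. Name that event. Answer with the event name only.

try SIG_LOST: (SEEK, SIG_LOST) → (SEEK, drive_stop)
try SIG_OK: (SEEK, SIG_OK) → (PATROL, drive_fwd)
try SIG_FAIL: (SEEK, SIG_FAIL) → (SEEK, beep)  ← matches

SIG_FAIL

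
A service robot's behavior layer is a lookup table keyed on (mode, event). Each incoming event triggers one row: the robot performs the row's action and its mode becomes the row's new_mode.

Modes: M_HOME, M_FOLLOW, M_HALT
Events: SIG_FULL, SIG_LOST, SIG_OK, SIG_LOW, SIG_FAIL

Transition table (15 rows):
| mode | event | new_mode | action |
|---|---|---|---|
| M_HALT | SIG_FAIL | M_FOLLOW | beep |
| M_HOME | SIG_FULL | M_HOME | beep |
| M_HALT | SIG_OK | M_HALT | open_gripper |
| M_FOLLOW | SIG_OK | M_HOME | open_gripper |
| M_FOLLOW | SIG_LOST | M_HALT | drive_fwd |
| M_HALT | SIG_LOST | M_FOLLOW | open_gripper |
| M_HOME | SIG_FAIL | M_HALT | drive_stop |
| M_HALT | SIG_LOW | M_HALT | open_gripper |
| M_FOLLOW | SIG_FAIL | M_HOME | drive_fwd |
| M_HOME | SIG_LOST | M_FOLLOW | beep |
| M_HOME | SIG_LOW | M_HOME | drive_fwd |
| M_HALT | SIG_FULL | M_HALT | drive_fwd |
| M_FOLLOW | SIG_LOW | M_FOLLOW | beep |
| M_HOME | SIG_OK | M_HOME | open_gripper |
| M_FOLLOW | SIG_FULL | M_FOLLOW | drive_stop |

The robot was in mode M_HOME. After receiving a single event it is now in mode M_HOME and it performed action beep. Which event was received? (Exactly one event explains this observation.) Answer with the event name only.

try SIG_FULL: (M_HOME, SIG_FULL) → (M_HOME, beep)  ← matches
try SIG_LOST: (M_HOME, SIG_LOST) → (M_FOLLOW, beep)
try SIG_OK: (M_HOME, SIG_OK) → (M_HOME, open_gripper)
try SIG_LOW: (M_HOME, SIG_LOW) → (M_HOME, drive_fwd)
try SIG_FAIL: (M_HOME, SIG_FAIL) → (M_HALT, drive_stop)

SIG_FULL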